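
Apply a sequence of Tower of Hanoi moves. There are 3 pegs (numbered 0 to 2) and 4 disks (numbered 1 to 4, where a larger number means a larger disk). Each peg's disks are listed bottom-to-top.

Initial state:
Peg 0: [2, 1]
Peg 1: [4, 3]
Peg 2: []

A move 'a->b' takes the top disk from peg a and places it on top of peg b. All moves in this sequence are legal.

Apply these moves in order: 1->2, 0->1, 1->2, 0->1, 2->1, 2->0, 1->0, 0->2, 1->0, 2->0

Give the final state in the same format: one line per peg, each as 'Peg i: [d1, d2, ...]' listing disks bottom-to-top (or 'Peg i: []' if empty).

After move 1 (1->2):
Peg 0: [2, 1]
Peg 1: [4]
Peg 2: [3]

After move 2 (0->1):
Peg 0: [2]
Peg 1: [4, 1]
Peg 2: [3]

After move 3 (1->2):
Peg 0: [2]
Peg 1: [4]
Peg 2: [3, 1]

After move 4 (0->1):
Peg 0: []
Peg 1: [4, 2]
Peg 2: [3, 1]

After move 5 (2->1):
Peg 0: []
Peg 1: [4, 2, 1]
Peg 2: [3]

After move 6 (2->0):
Peg 0: [3]
Peg 1: [4, 2, 1]
Peg 2: []

After move 7 (1->0):
Peg 0: [3, 1]
Peg 1: [4, 2]
Peg 2: []

After move 8 (0->2):
Peg 0: [3]
Peg 1: [4, 2]
Peg 2: [1]

After move 9 (1->0):
Peg 0: [3, 2]
Peg 1: [4]
Peg 2: [1]

After move 10 (2->0):
Peg 0: [3, 2, 1]
Peg 1: [4]
Peg 2: []

Answer: Peg 0: [3, 2, 1]
Peg 1: [4]
Peg 2: []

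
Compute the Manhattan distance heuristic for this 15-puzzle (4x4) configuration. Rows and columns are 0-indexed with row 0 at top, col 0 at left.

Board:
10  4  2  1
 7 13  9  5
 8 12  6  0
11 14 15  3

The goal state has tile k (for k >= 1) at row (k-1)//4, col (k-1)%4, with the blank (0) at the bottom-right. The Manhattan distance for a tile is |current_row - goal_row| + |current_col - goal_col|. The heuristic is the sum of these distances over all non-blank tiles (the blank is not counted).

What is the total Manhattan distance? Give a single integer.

Tile 10: (0,0)->(2,1) = 3
Tile 4: (0,1)->(0,3) = 2
Tile 2: (0,2)->(0,1) = 1
Tile 1: (0,3)->(0,0) = 3
Tile 7: (1,0)->(1,2) = 2
Tile 13: (1,1)->(3,0) = 3
Tile 9: (1,2)->(2,0) = 3
Tile 5: (1,3)->(1,0) = 3
Tile 8: (2,0)->(1,3) = 4
Tile 12: (2,1)->(2,3) = 2
Tile 6: (2,2)->(1,1) = 2
Tile 11: (3,0)->(2,2) = 3
Tile 14: (3,1)->(3,1) = 0
Tile 15: (3,2)->(3,2) = 0
Tile 3: (3,3)->(0,2) = 4
Sum: 3 + 2 + 1 + 3 + 2 + 3 + 3 + 3 + 4 + 2 + 2 + 3 + 0 + 0 + 4 = 35

Answer: 35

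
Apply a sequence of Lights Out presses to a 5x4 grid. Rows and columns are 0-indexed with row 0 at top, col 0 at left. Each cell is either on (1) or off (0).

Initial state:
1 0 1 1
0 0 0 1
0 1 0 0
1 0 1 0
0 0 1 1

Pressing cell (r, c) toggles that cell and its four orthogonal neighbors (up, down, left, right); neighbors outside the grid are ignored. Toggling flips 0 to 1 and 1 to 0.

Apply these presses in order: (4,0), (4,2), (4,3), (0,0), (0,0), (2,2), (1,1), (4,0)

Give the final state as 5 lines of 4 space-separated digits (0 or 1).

Answer: 1 1 1 1
1 1 0 1
0 1 1 1
1 0 1 1
0 1 1 1

Derivation:
After press 1 at (4,0):
1 0 1 1
0 0 0 1
0 1 0 0
0 0 1 0
1 1 1 1

After press 2 at (4,2):
1 0 1 1
0 0 0 1
0 1 0 0
0 0 0 0
1 0 0 0

After press 3 at (4,3):
1 0 1 1
0 0 0 1
0 1 0 0
0 0 0 1
1 0 1 1

After press 4 at (0,0):
0 1 1 1
1 0 0 1
0 1 0 0
0 0 0 1
1 0 1 1

After press 5 at (0,0):
1 0 1 1
0 0 0 1
0 1 0 0
0 0 0 1
1 0 1 1

After press 6 at (2,2):
1 0 1 1
0 0 1 1
0 0 1 1
0 0 1 1
1 0 1 1

After press 7 at (1,1):
1 1 1 1
1 1 0 1
0 1 1 1
0 0 1 1
1 0 1 1

After press 8 at (4,0):
1 1 1 1
1 1 0 1
0 1 1 1
1 0 1 1
0 1 1 1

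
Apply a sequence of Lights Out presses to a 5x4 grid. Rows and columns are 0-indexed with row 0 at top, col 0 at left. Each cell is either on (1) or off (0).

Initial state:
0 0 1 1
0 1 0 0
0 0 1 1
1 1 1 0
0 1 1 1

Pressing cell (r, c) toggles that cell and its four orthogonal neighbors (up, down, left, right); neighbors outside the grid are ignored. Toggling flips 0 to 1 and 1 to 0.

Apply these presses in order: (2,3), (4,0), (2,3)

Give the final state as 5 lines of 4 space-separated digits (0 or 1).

After press 1 at (2,3):
0 0 1 1
0 1 0 1
0 0 0 0
1 1 1 1
0 1 1 1

After press 2 at (4,0):
0 0 1 1
0 1 0 1
0 0 0 0
0 1 1 1
1 0 1 1

After press 3 at (2,3):
0 0 1 1
0 1 0 0
0 0 1 1
0 1 1 0
1 0 1 1

Answer: 0 0 1 1
0 1 0 0
0 0 1 1
0 1 1 0
1 0 1 1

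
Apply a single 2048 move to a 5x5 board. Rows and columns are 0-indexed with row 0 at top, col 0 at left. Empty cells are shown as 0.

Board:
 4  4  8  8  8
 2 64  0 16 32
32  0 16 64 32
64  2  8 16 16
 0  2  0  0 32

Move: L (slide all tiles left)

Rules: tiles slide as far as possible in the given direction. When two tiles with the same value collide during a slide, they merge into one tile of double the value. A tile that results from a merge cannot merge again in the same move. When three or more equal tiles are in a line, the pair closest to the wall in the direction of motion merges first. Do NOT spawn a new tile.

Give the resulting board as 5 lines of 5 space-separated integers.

Slide left:
row 0: [4, 4, 8, 8, 8] -> [8, 16, 8, 0, 0]
row 1: [2, 64, 0, 16, 32] -> [2, 64, 16, 32, 0]
row 2: [32, 0, 16, 64, 32] -> [32, 16, 64, 32, 0]
row 3: [64, 2, 8, 16, 16] -> [64, 2, 8, 32, 0]
row 4: [0, 2, 0, 0, 32] -> [2, 32, 0, 0, 0]

Answer:  8 16  8  0  0
 2 64 16 32  0
32 16 64 32  0
64  2  8 32  0
 2 32  0  0  0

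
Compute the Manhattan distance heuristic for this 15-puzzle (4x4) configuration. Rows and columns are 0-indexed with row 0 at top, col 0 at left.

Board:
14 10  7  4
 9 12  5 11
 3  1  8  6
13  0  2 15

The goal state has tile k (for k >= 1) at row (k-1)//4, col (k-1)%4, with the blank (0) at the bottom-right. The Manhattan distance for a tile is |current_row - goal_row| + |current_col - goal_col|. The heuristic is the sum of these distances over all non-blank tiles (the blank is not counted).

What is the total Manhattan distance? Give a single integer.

Tile 14: at (0,0), goal (3,1), distance |0-3|+|0-1| = 4
Tile 10: at (0,1), goal (2,1), distance |0-2|+|1-1| = 2
Tile 7: at (0,2), goal (1,2), distance |0-1|+|2-2| = 1
Tile 4: at (0,3), goal (0,3), distance |0-0|+|3-3| = 0
Tile 9: at (1,0), goal (2,0), distance |1-2|+|0-0| = 1
Tile 12: at (1,1), goal (2,3), distance |1-2|+|1-3| = 3
Tile 5: at (1,2), goal (1,0), distance |1-1|+|2-0| = 2
Tile 11: at (1,3), goal (2,2), distance |1-2|+|3-2| = 2
Tile 3: at (2,0), goal (0,2), distance |2-0|+|0-2| = 4
Tile 1: at (2,1), goal (0,0), distance |2-0|+|1-0| = 3
Tile 8: at (2,2), goal (1,3), distance |2-1|+|2-3| = 2
Tile 6: at (2,3), goal (1,1), distance |2-1|+|3-1| = 3
Tile 13: at (3,0), goal (3,0), distance |3-3|+|0-0| = 0
Tile 2: at (3,2), goal (0,1), distance |3-0|+|2-1| = 4
Tile 15: at (3,3), goal (3,2), distance |3-3|+|3-2| = 1
Sum: 4 + 2 + 1 + 0 + 1 + 3 + 2 + 2 + 4 + 3 + 2 + 3 + 0 + 4 + 1 = 32

Answer: 32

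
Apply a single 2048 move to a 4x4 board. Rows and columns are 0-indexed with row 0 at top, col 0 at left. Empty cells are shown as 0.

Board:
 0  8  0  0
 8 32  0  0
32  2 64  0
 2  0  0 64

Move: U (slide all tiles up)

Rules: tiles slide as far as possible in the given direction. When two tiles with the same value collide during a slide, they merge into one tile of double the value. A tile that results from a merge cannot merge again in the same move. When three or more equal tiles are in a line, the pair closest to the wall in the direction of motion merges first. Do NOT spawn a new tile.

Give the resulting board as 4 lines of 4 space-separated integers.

Answer:  8  8 64 64
32 32  0  0
 2  2  0  0
 0  0  0  0

Derivation:
Slide up:
col 0: [0, 8, 32, 2] -> [8, 32, 2, 0]
col 1: [8, 32, 2, 0] -> [8, 32, 2, 0]
col 2: [0, 0, 64, 0] -> [64, 0, 0, 0]
col 3: [0, 0, 0, 64] -> [64, 0, 0, 0]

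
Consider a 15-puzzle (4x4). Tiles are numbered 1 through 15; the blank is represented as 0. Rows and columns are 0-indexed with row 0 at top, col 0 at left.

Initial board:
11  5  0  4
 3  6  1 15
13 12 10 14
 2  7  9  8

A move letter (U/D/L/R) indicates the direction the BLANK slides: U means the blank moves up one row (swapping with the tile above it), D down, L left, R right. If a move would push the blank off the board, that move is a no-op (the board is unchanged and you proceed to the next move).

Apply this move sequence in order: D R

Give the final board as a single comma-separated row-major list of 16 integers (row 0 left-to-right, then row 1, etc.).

After move 1 (D):
11  5  1  4
 3  6  0 15
13 12 10 14
 2  7  9  8

After move 2 (R):
11  5  1  4
 3  6 15  0
13 12 10 14
 2  7  9  8

Answer: 11, 5, 1, 4, 3, 6, 15, 0, 13, 12, 10, 14, 2, 7, 9, 8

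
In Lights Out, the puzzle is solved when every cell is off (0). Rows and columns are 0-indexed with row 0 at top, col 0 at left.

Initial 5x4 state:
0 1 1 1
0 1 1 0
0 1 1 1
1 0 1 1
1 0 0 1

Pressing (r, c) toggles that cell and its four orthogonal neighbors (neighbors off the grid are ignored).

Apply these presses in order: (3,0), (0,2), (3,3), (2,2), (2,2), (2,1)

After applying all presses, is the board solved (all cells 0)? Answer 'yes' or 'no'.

After press 1 at (3,0):
0 1 1 1
0 1 1 0
1 1 1 1
0 1 1 1
0 0 0 1

After press 2 at (0,2):
0 0 0 0
0 1 0 0
1 1 1 1
0 1 1 1
0 0 0 1

After press 3 at (3,3):
0 0 0 0
0 1 0 0
1 1 1 0
0 1 0 0
0 0 0 0

After press 4 at (2,2):
0 0 0 0
0 1 1 0
1 0 0 1
0 1 1 0
0 0 0 0

After press 5 at (2,2):
0 0 0 0
0 1 0 0
1 1 1 0
0 1 0 0
0 0 0 0

After press 6 at (2,1):
0 0 0 0
0 0 0 0
0 0 0 0
0 0 0 0
0 0 0 0

Lights still on: 0

Answer: yes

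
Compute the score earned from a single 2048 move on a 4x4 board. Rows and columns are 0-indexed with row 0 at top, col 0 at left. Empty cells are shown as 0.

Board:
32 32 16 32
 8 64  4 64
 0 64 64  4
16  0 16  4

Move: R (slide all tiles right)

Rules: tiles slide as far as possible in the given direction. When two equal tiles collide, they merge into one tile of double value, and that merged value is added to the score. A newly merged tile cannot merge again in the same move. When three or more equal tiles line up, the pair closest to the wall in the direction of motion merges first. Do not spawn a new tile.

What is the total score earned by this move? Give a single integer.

Slide right:
row 0: [32, 32, 16, 32] -> [0, 64, 16, 32]  score +64 (running 64)
row 1: [8, 64, 4, 64] -> [8, 64, 4, 64]  score +0 (running 64)
row 2: [0, 64, 64, 4] -> [0, 0, 128, 4]  score +128 (running 192)
row 3: [16, 0, 16, 4] -> [0, 0, 32, 4]  score +32 (running 224)
Board after move:
  0  64  16  32
  8  64   4  64
  0   0 128   4
  0   0  32   4

Answer: 224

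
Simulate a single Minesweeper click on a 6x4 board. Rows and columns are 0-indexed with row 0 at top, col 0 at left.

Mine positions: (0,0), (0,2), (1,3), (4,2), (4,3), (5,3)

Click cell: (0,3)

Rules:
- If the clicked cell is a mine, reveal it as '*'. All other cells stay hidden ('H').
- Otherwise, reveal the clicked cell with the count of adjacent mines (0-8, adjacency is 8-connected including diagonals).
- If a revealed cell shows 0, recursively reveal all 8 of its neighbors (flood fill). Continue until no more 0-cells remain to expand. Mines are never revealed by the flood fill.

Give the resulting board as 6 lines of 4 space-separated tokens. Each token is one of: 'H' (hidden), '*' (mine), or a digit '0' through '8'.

H H H 2
H H H H
H H H H
H H H H
H H H H
H H H H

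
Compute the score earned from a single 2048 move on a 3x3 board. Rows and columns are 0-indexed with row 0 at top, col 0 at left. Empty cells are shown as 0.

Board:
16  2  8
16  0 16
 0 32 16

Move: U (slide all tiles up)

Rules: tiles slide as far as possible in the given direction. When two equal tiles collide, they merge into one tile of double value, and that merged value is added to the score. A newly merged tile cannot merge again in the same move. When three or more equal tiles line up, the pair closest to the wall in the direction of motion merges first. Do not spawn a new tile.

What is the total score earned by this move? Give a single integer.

Slide up:
col 0: [16, 16, 0] -> [32, 0, 0]  score +32 (running 32)
col 1: [2, 0, 32] -> [2, 32, 0]  score +0 (running 32)
col 2: [8, 16, 16] -> [8, 32, 0]  score +32 (running 64)
Board after move:
32  2  8
 0 32 32
 0  0  0

Answer: 64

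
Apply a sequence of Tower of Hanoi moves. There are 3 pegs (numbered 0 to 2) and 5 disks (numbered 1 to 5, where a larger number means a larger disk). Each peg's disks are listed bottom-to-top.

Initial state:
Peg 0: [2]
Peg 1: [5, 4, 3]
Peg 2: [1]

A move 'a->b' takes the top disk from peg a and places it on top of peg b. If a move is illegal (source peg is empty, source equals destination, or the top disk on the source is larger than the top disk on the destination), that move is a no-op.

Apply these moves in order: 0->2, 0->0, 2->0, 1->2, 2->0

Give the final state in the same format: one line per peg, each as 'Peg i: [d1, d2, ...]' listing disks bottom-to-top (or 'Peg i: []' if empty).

Answer: Peg 0: [2, 1]
Peg 1: [5, 4]
Peg 2: [3]

Derivation:
After move 1 (0->2):
Peg 0: [2]
Peg 1: [5, 4, 3]
Peg 2: [1]

After move 2 (0->0):
Peg 0: [2]
Peg 1: [5, 4, 3]
Peg 2: [1]

After move 3 (2->0):
Peg 0: [2, 1]
Peg 1: [5, 4, 3]
Peg 2: []

After move 4 (1->2):
Peg 0: [2, 1]
Peg 1: [5, 4]
Peg 2: [3]

After move 5 (2->0):
Peg 0: [2, 1]
Peg 1: [5, 4]
Peg 2: [3]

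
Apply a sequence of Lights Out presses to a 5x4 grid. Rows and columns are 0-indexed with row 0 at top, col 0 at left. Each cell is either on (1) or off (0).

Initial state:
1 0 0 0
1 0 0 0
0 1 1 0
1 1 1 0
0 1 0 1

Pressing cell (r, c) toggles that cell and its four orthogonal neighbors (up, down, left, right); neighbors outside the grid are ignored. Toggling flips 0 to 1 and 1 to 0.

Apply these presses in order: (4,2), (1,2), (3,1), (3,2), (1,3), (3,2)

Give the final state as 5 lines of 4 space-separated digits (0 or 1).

Answer: 1 0 1 1
1 1 0 0
0 0 0 1
0 0 1 0
0 1 1 0

Derivation:
After press 1 at (4,2):
1 0 0 0
1 0 0 0
0 1 1 0
1 1 0 0
0 0 1 0

After press 2 at (1,2):
1 0 1 0
1 1 1 1
0 1 0 0
1 1 0 0
0 0 1 0

After press 3 at (3,1):
1 0 1 0
1 1 1 1
0 0 0 0
0 0 1 0
0 1 1 0

After press 4 at (3,2):
1 0 1 0
1 1 1 1
0 0 1 0
0 1 0 1
0 1 0 0

After press 5 at (1,3):
1 0 1 1
1 1 0 0
0 0 1 1
0 1 0 1
0 1 0 0

After press 6 at (3,2):
1 0 1 1
1 1 0 0
0 0 0 1
0 0 1 0
0 1 1 0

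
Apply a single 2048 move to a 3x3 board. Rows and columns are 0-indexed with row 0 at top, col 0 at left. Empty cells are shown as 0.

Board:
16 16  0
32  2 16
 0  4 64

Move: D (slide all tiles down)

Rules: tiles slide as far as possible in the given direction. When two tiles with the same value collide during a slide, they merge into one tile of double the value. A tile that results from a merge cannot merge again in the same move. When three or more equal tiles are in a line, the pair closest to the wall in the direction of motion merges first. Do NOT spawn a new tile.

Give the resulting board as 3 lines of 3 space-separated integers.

Answer:  0 16  0
16  2 16
32  4 64

Derivation:
Slide down:
col 0: [16, 32, 0] -> [0, 16, 32]
col 1: [16, 2, 4] -> [16, 2, 4]
col 2: [0, 16, 64] -> [0, 16, 64]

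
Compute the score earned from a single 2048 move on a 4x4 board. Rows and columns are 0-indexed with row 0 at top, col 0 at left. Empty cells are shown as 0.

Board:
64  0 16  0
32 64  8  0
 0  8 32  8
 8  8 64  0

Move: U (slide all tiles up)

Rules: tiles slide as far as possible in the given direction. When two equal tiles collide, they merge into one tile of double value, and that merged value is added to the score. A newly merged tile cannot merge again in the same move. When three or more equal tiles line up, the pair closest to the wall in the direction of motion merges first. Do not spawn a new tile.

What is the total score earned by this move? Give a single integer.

Answer: 16

Derivation:
Slide up:
col 0: [64, 32, 0, 8] -> [64, 32, 8, 0]  score +0 (running 0)
col 1: [0, 64, 8, 8] -> [64, 16, 0, 0]  score +16 (running 16)
col 2: [16, 8, 32, 64] -> [16, 8, 32, 64]  score +0 (running 16)
col 3: [0, 0, 8, 0] -> [8, 0, 0, 0]  score +0 (running 16)
Board after move:
64 64 16  8
32 16  8  0
 8  0 32  0
 0  0 64  0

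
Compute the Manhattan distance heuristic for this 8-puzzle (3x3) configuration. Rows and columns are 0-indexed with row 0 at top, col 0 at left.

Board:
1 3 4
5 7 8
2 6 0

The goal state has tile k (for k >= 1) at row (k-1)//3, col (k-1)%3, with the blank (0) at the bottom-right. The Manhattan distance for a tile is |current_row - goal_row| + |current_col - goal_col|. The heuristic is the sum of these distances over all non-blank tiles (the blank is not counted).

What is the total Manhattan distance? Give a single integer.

Answer: 14

Derivation:
Tile 1: (0,0)->(0,0) = 0
Tile 3: (0,1)->(0,2) = 1
Tile 4: (0,2)->(1,0) = 3
Tile 5: (1,0)->(1,1) = 1
Tile 7: (1,1)->(2,0) = 2
Tile 8: (1,2)->(2,1) = 2
Tile 2: (2,0)->(0,1) = 3
Tile 6: (2,1)->(1,2) = 2
Sum: 0 + 1 + 3 + 1 + 2 + 2 + 3 + 2 = 14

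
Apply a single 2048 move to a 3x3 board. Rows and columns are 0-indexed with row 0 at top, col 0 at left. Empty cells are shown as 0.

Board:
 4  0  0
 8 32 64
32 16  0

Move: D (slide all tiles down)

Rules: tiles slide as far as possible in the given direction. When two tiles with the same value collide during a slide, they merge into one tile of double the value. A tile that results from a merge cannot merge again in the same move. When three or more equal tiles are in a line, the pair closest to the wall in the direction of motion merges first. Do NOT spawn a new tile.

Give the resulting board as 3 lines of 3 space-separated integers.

Slide down:
col 0: [4, 8, 32] -> [4, 8, 32]
col 1: [0, 32, 16] -> [0, 32, 16]
col 2: [0, 64, 0] -> [0, 0, 64]

Answer:  4  0  0
 8 32  0
32 16 64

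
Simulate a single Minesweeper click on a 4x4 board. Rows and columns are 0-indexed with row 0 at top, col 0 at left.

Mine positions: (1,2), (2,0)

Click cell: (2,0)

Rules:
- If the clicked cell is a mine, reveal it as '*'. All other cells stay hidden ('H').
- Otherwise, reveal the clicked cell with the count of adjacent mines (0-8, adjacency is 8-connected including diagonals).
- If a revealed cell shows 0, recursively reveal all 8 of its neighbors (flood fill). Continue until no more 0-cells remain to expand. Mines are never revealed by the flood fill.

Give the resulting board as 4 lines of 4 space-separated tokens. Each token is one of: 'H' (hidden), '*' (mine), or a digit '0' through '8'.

H H H H
H H H H
* H H H
H H H H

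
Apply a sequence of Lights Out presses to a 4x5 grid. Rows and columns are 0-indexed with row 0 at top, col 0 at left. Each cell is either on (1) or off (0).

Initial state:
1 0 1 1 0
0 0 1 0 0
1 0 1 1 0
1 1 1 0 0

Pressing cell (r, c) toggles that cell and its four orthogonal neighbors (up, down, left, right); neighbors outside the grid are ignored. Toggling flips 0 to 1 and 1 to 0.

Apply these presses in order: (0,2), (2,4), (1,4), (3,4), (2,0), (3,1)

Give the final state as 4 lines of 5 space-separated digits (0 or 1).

After press 1 at (0,2):
1 1 0 0 0
0 0 0 0 0
1 0 1 1 0
1 1 1 0 0

After press 2 at (2,4):
1 1 0 0 0
0 0 0 0 1
1 0 1 0 1
1 1 1 0 1

After press 3 at (1,4):
1 1 0 0 1
0 0 0 1 0
1 0 1 0 0
1 1 1 0 1

After press 4 at (3,4):
1 1 0 0 1
0 0 0 1 0
1 0 1 0 1
1 1 1 1 0

After press 5 at (2,0):
1 1 0 0 1
1 0 0 1 0
0 1 1 0 1
0 1 1 1 0

After press 6 at (3,1):
1 1 0 0 1
1 0 0 1 0
0 0 1 0 1
1 0 0 1 0

Answer: 1 1 0 0 1
1 0 0 1 0
0 0 1 0 1
1 0 0 1 0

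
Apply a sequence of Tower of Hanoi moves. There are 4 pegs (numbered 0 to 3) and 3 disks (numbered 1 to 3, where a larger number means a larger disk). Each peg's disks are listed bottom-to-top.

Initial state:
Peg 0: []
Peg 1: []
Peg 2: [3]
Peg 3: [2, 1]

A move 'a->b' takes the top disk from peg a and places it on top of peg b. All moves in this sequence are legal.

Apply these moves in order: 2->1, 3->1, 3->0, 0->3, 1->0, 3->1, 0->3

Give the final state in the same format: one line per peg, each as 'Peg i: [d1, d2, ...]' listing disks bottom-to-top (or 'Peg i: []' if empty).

Answer: Peg 0: []
Peg 1: [3, 2]
Peg 2: []
Peg 3: [1]

Derivation:
After move 1 (2->1):
Peg 0: []
Peg 1: [3]
Peg 2: []
Peg 3: [2, 1]

After move 2 (3->1):
Peg 0: []
Peg 1: [3, 1]
Peg 2: []
Peg 3: [2]

After move 3 (3->0):
Peg 0: [2]
Peg 1: [3, 1]
Peg 2: []
Peg 3: []

After move 4 (0->3):
Peg 0: []
Peg 1: [3, 1]
Peg 2: []
Peg 3: [2]

After move 5 (1->0):
Peg 0: [1]
Peg 1: [3]
Peg 2: []
Peg 3: [2]

After move 6 (3->1):
Peg 0: [1]
Peg 1: [3, 2]
Peg 2: []
Peg 3: []

After move 7 (0->3):
Peg 0: []
Peg 1: [3, 2]
Peg 2: []
Peg 3: [1]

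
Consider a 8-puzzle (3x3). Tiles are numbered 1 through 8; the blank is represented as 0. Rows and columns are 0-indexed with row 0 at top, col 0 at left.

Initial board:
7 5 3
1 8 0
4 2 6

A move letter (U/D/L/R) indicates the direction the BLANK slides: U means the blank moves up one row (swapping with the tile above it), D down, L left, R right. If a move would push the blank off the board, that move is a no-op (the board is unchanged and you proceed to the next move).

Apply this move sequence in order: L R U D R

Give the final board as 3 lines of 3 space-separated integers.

After move 1 (L):
7 5 3
1 0 8
4 2 6

After move 2 (R):
7 5 3
1 8 0
4 2 6

After move 3 (U):
7 5 0
1 8 3
4 2 6

After move 4 (D):
7 5 3
1 8 0
4 2 6

After move 5 (R):
7 5 3
1 8 0
4 2 6

Answer: 7 5 3
1 8 0
4 2 6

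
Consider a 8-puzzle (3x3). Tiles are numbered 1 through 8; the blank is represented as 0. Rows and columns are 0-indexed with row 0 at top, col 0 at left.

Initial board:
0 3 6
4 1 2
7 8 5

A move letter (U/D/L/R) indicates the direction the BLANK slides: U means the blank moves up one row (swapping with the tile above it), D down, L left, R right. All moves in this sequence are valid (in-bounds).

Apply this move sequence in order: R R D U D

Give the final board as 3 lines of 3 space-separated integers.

After move 1 (R):
3 0 6
4 1 2
7 8 5

After move 2 (R):
3 6 0
4 1 2
7 8 5

After move 3 (D):
3 6 2
4 1 0
7 8 5

After move 4 (U):
3 6 0
4 1 2
7 8 5

After move 5 (D):
3 6 2
4 1 0
7 8 5

Answer: 3 6 2
4 1 0
7 8 5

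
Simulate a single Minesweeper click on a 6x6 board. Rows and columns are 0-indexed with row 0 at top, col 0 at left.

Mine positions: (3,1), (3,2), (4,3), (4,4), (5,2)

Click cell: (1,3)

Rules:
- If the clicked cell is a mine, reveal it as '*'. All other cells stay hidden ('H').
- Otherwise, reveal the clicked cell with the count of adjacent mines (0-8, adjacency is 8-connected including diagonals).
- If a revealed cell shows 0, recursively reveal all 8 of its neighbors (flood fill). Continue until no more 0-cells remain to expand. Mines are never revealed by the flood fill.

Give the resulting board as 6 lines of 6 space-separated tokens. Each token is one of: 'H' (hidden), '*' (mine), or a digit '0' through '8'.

0 0 0 0 0 0
0 0 0 0 0 0
1 2 2 1 0 0
H H H 3 2 1
H H H H H H
H H H H H H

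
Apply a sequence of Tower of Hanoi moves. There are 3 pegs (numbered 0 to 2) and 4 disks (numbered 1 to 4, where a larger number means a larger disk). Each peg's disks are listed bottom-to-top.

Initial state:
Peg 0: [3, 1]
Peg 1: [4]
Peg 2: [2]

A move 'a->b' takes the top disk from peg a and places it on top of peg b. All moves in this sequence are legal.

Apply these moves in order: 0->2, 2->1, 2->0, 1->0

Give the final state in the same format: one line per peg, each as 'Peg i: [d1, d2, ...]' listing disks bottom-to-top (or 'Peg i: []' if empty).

After move 1 (0->2):
Peg 0: [3]
Peg 1: [4]
Peg 2: [2, 1]

After move 2 (2->1):
Peg 0: [3]
Peg 1: [4, 1]
Peg 2: [2]

After move 3 (2->0):
Peg 0: [3, 2]
Peg 1: [4, 1]
Peg 2: []

After move 4 (1->0):
Peg 0: [3, 2, 1]
Peg 1: [4]
Peg 2: []

Answer: Peg 0: [3, 2, 1]
Peg 1: [4]
Peg 2: []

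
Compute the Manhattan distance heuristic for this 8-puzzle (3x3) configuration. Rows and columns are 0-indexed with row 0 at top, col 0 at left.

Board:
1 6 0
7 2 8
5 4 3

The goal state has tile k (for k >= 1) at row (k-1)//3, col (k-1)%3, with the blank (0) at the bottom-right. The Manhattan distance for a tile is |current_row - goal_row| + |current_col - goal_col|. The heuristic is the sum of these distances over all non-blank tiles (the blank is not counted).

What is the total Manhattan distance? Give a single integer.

Tile 1: at (0,0), goal (0,0), distance |0-0|+|0-0| = 0
Tile 6: at (0,1), goal (1,2), distance |0-1|+|1-2| = 2
Tile 7: at (1,0), goal (2,0), distance |1-2|+|0-0| = 1
Tile 2: at (1,1), goal (0,1), distance |1-0|+|1-1| = 1
Tile 8: at (1,2), goal (2,1), distance |1-2|+|2-1| = 2
Tile 5: at (2,0), goal (1,1), distance |2-1|+|0-1| = 2
Tile 4: at (2,1), goal (1,0), distance |2-1|+|1-0| = 2
Tile 3: at (2,2), goal (0,2), distance |2-0|+|2-2| = 2
Sum: 0 + 2 + 1 + 1 + 2 + 2 + 2 + 2 = 12

Answer: 12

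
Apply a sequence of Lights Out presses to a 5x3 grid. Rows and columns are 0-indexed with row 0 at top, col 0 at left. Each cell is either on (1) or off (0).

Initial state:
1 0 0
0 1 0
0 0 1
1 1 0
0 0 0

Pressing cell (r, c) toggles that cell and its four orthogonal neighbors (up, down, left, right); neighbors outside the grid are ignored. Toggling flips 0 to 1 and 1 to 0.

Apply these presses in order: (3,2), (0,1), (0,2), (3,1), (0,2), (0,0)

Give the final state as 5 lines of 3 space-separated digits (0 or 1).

After press 1 at (3,2):
1 0 0
0 1 0
0 0 0
1 0 1
0 0 1

After press 2 at (0,1):
0 1 1
0 0 0
0 0 0
1 0 1
0 0 1

After press 3 at (0,2):
0 0 0
0 0 1
0 0 0
1 0 1
0 0 1

After press 4 at (3,1):
0 0 0
0 0 1
0 1 0
0 1 0
0 1 1

After press 5 at (0,2):
0 1 1
0 0 0
0 1 0
0 1 0
0 1 1

After press 6 at (0,0):
1 0 1
1 0 0
0 1 0
0 1 0
0 1 1

Answer: 1 0 1
1 0 0
0 1 0
0 1 0
0 1 1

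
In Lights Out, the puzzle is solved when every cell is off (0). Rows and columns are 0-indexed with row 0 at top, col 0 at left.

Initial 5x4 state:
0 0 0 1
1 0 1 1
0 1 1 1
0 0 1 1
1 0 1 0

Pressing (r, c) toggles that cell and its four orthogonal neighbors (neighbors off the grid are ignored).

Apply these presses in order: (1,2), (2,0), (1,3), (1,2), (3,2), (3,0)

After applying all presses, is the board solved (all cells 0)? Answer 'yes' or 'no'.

Answer: yes

Derivation:
After press 1 at (1,2):
0 0 1 1
1 1 0 0
0 1 0 1
0 0 1 1
1 0 1 0

After press 2 at (2,0):
0 0 1 1
0 1 0 0
1 0 0 1
1 0 1 1
1 0 1 0

After press 3 at (1,3):
0 0 1 0
0 1 1 1
1 0 0 0
1 0 1 1
1 0 1 0

After press 4 at (1,2):
0 0 0 0
0 0 0 0
1 0 1 0
1 0 1 1
1 0 1 0

After press 5 at (3,2):
0 0 0 0
0 0 0 0
1 0 0 0
1 1 0 0
1 0 0 0

After press 6 at (3,0):
0 0 0 0
0 0 0 0
0 0 0 0
0 0 0 0
0 0 0 0

Lights still on: 0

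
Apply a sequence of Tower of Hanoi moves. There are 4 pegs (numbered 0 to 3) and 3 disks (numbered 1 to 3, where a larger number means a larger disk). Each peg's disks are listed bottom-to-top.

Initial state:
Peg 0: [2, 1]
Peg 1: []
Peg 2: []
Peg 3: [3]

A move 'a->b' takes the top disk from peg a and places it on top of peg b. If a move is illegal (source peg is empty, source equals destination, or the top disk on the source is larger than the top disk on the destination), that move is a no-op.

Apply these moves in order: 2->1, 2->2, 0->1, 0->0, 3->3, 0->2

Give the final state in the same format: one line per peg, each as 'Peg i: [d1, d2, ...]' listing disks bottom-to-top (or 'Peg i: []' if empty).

Answer: Peg 0: []
Peg 1: [1]
Peg 2: [2]
Peg 3: [3]

Derivation:
After move 1 (2->1):
Peg 0: [2, 1]
Peg 1: []
Peg 2: []
Peg 3: [3]

After move 2 (2->2):
Peg 0: [2, 1]
Peg 1: []
Peg 2: []
Peg 3: [3]

After move 3 (0->1):
Peg 0: [2]
Peg 1: [1]
Peg 2: []
Peg 3: [3]

After move 4 (0->0):
Peg 0: [2]
Peg 1: [1]
Peg 2: []
Peg 3: [3]

After move 5 (3->3):
Peg 0: [2]
Peg 1: [1]
Peg 2: []
Peg 3: [3]

After move 6 (0->2):
Peg 0: []
Peg 1: [1]
Peg 2: [2]
Peg 3: [3]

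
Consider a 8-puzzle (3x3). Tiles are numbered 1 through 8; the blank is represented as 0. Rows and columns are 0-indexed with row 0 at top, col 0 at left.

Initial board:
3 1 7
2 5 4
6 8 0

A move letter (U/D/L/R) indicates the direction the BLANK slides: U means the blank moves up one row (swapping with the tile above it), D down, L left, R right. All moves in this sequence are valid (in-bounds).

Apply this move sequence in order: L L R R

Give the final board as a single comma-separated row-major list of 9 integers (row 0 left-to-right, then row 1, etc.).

Answer: 3, 1, 7, 2, 5, 4, 6, 8, 0

Derivation:
After move 1 (L):
3 1 7
2 5 4
6 0 8

After move 2 (L):
3 1 7
2 5 4
0 6 8

After move 3 (R):
3 1 7
2 5 4
6 0 8

After move 4 (R):
3 1 7
2 5 4
6 8 0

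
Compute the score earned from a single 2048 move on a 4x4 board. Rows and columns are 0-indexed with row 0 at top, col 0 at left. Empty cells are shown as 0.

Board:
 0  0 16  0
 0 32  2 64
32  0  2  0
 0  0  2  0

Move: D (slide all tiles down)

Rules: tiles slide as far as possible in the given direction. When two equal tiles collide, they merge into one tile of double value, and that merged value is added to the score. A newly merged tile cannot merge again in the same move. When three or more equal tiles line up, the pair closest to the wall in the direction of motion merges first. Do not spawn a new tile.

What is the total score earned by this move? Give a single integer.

Answer: 4

Derivation:
Slide down:
col 0: [0, 0, 32, 0] -> [0, 0, 0, 32]  score +0 (running 0)
col 1: [0, 32, 0, 0] -> [0, 0, 0, 32]  score +0 (running 0)
col 2: [16, 2, 2, 2] -> [0, 16, 2, 4]  score +4 (running 4)
col 3: [0, 64, 0, 0] -> [0, 0, 0, 64]  score +0 (running 4)
Board after move:
 0  0  0  0
 0  0 16  0
 0  0  2  0
32 32  4 64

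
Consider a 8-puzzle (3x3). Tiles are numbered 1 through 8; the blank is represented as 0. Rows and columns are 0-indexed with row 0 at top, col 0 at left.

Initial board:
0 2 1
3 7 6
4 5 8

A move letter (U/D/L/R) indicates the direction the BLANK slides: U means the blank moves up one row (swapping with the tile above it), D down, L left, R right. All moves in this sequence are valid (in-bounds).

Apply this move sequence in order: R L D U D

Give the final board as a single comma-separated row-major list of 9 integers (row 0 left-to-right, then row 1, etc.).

Answer: 3, 2, 1, 0, 7, 6, 4, 5, 8

Derivation:
After move 1 (R):
2 0 1
3 7 6
4 5 8

After move 2 (L):
0 2 1
3 7 6
4 5 8

After move 3 (D):
3 2 1
0 7 6
4 5 8

After move 4 (U):
0 2 1
3 7 6
4 5 8

After move 5 (D):
3 2 1
0 7 6
4 5 8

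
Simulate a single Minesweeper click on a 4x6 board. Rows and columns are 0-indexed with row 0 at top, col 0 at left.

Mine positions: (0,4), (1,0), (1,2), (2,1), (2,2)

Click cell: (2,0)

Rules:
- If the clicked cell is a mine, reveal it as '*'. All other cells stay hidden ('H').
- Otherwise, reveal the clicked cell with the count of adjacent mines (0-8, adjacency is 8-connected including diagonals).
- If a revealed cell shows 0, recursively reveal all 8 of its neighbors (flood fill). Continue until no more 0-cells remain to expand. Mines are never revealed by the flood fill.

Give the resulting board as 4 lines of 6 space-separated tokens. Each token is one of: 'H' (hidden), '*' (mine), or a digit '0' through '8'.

H H H H H H
H H H H H H
2 H H H H H
H H H H H H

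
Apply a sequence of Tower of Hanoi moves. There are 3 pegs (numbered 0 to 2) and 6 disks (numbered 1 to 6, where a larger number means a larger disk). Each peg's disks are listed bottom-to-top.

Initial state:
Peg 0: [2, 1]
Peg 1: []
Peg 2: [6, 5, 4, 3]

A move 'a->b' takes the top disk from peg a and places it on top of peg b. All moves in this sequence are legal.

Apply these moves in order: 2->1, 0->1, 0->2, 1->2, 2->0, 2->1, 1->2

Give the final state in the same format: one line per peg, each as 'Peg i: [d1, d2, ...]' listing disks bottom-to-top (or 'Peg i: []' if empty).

After move 1 (2->1):
Peg 0: [2, 1]
Peg 1: [3]
Peg 2: [6, 5, 4]

After move 2 (0->1):
Peg 0: [2]
Peg 1: [3, 1]
Peg 2: [6, 5, 4]

After move 3 (0->2):
Peg 0: []
Peg 1: [3, 1]
Peg 2: [6, 5, 4, 2]

After move 4 (1->2):
Peg 0: []
Peg 1: [3]
Peg 2: [6, 5, 4, 2, 1]

After move 5 (2->0):
Peg 0: [1]
Peg 1: [3]
Peg 2: [6, 5, 4, 2]

After move 6 (2->1):
Peg 0: [1]
Peg 1: [3, 2]
Peg 2: [6, 5, 4]

After move 7 (1->2):
Peg 0: [1]
Peg 1: [3]
Peg 2: [6, 5, 4, 2]

Answer: Peg 0: [1]
Peg 1: [3]
Peg 2: [6, 5, 4, 2]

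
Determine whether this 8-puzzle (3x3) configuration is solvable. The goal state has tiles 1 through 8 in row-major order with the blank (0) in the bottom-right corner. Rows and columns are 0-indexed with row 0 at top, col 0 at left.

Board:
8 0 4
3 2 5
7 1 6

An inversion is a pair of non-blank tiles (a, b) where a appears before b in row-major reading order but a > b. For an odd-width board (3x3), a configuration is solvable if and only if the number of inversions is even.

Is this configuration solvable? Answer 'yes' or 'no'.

Answer: yes

Derivation:
Inversions (pairs i<j in row-major order where tile[i] > tile[j] > 0): 16
16 is even, so the puzzle is solvable.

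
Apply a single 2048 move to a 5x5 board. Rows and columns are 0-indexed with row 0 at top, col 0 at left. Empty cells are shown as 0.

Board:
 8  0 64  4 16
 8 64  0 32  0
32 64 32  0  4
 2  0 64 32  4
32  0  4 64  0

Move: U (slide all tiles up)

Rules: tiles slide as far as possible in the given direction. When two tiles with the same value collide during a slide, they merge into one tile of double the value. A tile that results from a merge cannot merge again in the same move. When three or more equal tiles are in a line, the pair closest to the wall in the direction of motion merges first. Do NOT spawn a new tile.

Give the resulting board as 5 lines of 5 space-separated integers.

Answer:  16 128  64   4  16
 32   0  32  64   8
  2   0  64  64   0
 32   0   4   0   0
  0   0   0   0   0

Derivation:
Slide up:
col 0: [8, 8, 32, 2, 32] -> [16, 32, 2, 32, 0]
col 1: [0, 64, 64, 0, 0] -> [128, 0, 0, 0, 0]
col 2: [64, 0, 32, 64, 4] -> [64, 32, 64, 4, 0]
col 3: [4, 32, 0, 32, 64] -> [4, 64, 64, 0, 0]
col 4: [16, 0, 4, 4, 0] -> [16, 8, 0, 0, 0]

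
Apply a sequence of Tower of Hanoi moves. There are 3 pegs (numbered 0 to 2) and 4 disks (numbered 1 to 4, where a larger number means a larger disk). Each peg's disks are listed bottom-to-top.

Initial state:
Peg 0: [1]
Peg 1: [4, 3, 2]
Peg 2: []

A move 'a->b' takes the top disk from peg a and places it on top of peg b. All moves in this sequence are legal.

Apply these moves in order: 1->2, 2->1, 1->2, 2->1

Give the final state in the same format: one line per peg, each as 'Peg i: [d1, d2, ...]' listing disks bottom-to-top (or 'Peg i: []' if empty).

After move 1 (1->2):
Peg 0: [1]
Peg 1: [4, 3]
Peg 2: [2]

After move 2 (2->1):
Peg 0: [1]
Peg 1: [4, 3, 2]
Peg 2: []

After move 3 (1->2):
Peg 0: [1]
Peg 1: [4, 3]
Peg 2: [2]

After move 4 (2->1):
Peg 0: [1]
Peg 1: [4, 3, 2]
Peg 2: []

Answer: Peg 0: [1]
Peg 1: [4, 3, 2]
Peg 2: []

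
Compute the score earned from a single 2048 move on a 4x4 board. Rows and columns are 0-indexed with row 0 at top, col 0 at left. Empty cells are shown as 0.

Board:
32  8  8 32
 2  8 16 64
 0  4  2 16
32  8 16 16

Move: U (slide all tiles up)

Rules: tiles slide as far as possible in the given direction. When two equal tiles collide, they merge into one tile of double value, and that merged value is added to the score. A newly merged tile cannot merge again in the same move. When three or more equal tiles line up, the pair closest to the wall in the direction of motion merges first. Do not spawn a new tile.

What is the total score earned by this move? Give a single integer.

Answer: 48

Derivation:
Slide up:
col 0: [32, 2, 0, 32] -> [32, 2, 32, 0]  score +0 (running 0)
col 1: [8, 8, 4, 8] -> [16, 4, 8, 0]  score +16 (running 16)
col 2: [8, 16, 2, 16] -> [8, 16, 2, 16]  score +0 (running 16)
col 3: [32, 64, 16, 16] -> [32, 64, 32, 0]  score +32 (running 48)
Board after move:
32 16  8 32
 2  4 16 64
32  8  2 32
 0  0 16  0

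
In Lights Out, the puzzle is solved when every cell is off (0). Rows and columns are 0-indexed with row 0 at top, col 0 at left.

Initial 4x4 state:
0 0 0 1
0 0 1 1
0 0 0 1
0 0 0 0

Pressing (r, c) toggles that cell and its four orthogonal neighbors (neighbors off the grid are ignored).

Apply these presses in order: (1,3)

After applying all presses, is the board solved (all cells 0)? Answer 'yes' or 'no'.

Answer: yes

Derivation:
After press 1 at (1,3):
0 0 0 0
0 0 0 0
0 0 0 0
0 0 0 0

Lights still on: 0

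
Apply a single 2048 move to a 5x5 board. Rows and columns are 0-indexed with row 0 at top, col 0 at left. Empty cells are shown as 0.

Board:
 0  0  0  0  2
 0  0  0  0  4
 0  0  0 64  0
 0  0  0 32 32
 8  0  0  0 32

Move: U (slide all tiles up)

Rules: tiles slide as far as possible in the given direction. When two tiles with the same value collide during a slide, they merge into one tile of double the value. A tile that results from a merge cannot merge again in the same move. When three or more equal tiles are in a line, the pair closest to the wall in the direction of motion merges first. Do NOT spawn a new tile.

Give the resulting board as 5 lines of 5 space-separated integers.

Answer:  8  0  0 64  2
 0  0  0 32  4
 0  0  0  0 64
 0  0  0  0  0
 0  0  0  0  0

Derivation:
Slide up:
col 0: [0, 0, 0, 0, 8] -> [8, 0, 0, 0, 0]
col 1: [0, 0, 0, 0, 0] -> [0, 0, 0, 0, 0]
col 2: [0, 0, 0, 0, 0] -> [0, 0, 0, 0, 0]
col 3: [0, 0, 64, 32, 0] -> [64, 32, 0, 0, 0]
col 4: [2, 4, 0, 32, 32] -> [2, 4, 64, 0, 0]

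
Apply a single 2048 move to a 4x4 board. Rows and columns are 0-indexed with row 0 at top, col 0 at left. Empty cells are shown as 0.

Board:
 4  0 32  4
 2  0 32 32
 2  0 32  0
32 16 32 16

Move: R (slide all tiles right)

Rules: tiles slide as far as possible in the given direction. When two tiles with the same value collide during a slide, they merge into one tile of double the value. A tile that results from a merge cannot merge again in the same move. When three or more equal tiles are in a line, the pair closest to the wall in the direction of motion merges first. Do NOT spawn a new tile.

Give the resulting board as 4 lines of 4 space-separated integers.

Slide right:
row 0: [4, 0, 32, 4] -> [0, 4, 32, 4]
row 1: [2, 0, 32, 32] -> [0, 0, 2, 64]
row 2: [2, 0, 32, 0] -> [0, 0, 2, 32]
row 3: [32, 16, 32, 16] -> [32, 16, 32, 16]

Answer:  0  4 32  4
 0  0  2 64
 0  0  2 32
32 16 32 16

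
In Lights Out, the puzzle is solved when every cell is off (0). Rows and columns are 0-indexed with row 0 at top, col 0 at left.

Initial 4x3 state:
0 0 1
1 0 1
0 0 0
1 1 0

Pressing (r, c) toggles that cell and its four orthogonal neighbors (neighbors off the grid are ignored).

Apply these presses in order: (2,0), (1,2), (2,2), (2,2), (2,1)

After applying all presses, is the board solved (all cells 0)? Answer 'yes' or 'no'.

Answer: yes

Derivation:
After press 1 at (2,0):
0 0 1
0 0 1
1 1 0
0 1 0

After press 2 at (1,2):
0 0 0
0 1 0
1 1 1
0 1 0

After press 3 at (2,2):
0 0 0
0 1 1
1 0 0
0 1 1

After press 4 at (2,2):
0 0 0
0 1 0
1 1 1
0 1 0

After press 5 at (2,1):
0 0 0
0 0 0
0 0 0
0 0 0

Lights still on: 0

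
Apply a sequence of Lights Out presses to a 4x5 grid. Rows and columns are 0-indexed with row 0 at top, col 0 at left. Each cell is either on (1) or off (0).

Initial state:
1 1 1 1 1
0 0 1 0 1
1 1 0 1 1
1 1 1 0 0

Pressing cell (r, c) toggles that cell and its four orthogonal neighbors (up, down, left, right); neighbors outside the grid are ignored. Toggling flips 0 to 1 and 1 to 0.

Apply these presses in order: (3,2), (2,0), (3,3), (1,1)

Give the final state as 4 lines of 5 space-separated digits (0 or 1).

After press 1 at (3,2):
1 1 1 1 1
0 0 1 0 1
1 1 1 1 1
1 0 0 1 0

After press 2 at (2,0):
1 1 1 1 1
1 0 1 0 1
0 0 1 1 1
0 0 0 1 0

After press 3 at (3,3):
1 1 1 1 1
1 0 1 0 1
0 0 1 0 1
0 0 1 0 1

After press 4 at (1,1):
1 0 1 1 1
0 1 0 0 1
0 1 1 0 1
0 0 1 0 1

Answer: 1 0 1 1 1
0 1 0 0 1
0 1 1 0 1
0 0 1 0 1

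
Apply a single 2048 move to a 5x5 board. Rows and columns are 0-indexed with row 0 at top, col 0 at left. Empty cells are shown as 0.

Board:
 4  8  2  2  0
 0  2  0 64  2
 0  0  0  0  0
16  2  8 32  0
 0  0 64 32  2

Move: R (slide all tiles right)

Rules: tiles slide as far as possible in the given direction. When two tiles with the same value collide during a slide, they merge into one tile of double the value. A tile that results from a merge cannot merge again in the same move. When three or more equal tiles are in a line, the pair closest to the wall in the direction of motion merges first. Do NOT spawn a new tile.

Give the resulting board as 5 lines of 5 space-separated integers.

Slide right:
row 0: [4, 8, 2, 2, 0] -> [0, 0, 4, 8, 4]
row 1: [0, 2, 0, 64, 2] -> [0, 0, 2, 64, 2]
row 2: [0, 0, 0, 0, 0] -> [0, 0, 0, 0, 0]
row 3: [16, 2, 8, 32, 0] -> [0, 16, 2, 8, 32]
row 4: [0, 0, 64, 32, 2] -> [0, 0, 64, 32, 2]

Answer:  0  0  4  8  4
 0  0  2 64  2
 0  0  0  0  0
 0 16  2  8 32
 0  0 64 32  2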